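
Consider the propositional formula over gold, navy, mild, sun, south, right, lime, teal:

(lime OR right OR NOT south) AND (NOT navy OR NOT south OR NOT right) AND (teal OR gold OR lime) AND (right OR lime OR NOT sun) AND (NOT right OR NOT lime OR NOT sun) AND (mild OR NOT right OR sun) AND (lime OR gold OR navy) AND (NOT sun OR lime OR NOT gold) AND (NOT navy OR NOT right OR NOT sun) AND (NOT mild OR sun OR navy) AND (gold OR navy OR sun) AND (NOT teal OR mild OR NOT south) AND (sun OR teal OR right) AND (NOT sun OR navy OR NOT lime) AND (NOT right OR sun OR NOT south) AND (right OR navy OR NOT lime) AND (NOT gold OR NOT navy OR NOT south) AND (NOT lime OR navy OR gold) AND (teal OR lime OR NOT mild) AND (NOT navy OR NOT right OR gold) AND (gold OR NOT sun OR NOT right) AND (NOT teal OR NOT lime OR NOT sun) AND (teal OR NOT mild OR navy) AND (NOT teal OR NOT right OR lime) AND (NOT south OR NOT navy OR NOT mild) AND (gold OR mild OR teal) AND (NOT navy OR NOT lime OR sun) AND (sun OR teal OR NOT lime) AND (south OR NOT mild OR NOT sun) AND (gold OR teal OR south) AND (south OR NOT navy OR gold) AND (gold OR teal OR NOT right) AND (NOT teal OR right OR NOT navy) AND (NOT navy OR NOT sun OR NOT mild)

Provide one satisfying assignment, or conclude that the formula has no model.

gold: true; navy: true; mild: false; sun: true; south: false; right: false; lime: true; teal: false

Try lime = true.
Try right = false.
(navy) alone gives navy = true.
(sun) alone gives sun = true.
(NOT teal) alone gives teal = false.
(NOT mild) alone gives mild = false.
(gold) alone gives gold = true.
(NOT south) alone gives south = false.
This assignment satisfies each clause.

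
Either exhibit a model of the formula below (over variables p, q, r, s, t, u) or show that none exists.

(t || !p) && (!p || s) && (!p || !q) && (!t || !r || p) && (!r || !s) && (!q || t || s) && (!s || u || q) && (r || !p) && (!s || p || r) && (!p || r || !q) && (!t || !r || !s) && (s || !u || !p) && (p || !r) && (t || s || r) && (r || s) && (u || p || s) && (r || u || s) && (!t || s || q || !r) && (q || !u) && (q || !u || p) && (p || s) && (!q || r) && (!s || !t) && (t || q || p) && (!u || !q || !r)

Branch on t: set t = true.
The clause (!s) is unit, so s = false.
The clause (!p) is unit, so p = false.
That conflicts with the unit clause (p).
So t must be the other value — set t = false.
The clause (!p) is unit, so p = false.
The clause (!r) is unit, so r = false.
The clause (!s) is unit, so s = false.
That conflicts with the unit clause (s).
Neither t = true nor t = false works.

UNSATISFIABLE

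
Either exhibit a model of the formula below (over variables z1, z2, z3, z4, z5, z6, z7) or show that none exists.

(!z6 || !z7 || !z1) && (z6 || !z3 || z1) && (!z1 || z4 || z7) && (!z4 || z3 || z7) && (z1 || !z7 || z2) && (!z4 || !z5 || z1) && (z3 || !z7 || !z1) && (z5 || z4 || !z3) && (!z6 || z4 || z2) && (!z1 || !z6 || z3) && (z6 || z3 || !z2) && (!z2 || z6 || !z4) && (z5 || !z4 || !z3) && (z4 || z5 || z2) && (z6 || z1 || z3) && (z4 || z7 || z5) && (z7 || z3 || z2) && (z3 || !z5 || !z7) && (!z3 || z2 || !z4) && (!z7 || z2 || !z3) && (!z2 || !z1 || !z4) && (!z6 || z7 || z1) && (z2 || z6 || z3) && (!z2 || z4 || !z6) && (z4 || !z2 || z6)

z1: false,  z2: true,  z3: false,  z4: true,  z5: false,  z6: true,  z7: true

Suppose z6 = true.
Suppose z7 = true.
The clause (!z1) is unit, so z1 = false.
The clause (z2) is unit, so z2 = true.
The clause (z4) is unit, so z4 = true.
The clause (!z5) is unit, so z5 = false.
The clause (!z3) is unit, so z3 = false.
Every clause now holds.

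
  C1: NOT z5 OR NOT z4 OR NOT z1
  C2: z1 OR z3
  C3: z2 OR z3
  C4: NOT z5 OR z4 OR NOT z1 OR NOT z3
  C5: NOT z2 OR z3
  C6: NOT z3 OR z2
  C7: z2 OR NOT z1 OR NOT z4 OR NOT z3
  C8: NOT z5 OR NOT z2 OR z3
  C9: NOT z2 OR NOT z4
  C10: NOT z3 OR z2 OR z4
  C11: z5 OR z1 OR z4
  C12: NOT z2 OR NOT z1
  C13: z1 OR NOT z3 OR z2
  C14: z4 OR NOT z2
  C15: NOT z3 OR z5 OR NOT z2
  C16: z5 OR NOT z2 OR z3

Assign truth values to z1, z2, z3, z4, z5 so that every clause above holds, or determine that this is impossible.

UNSATISFIABLE

Case z1 = true:
From the singleton clause (NOT z2), z2 = false.
From the singleton clause (z3), z3 = true.
But (NOT z3) is also a unit clause — contradiction.
Undo z1 and try z1 = false.
From the singleton clause (z3), z3 = true.
From the singleton clause (z2), z2 = true.
From the singleton clause (NOT z4), z4 = false.
But (z4) is also a unit clause — contradiction.
Neither z1 = true nor z1 = false works.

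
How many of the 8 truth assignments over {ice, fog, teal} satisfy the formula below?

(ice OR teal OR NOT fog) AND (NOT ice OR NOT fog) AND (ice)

2

There are 2^3 = 8 truth assignments over (ice, fog, teal).
Check each against the 3 clauses (columns in the order ice, fog, teal):
  F F F  ✗ fails (ice)
  F F T  ✗ fails (ice)
  F T F  ✗ fails (ice OR teal OR NOT fog)
  F T T  ✗ fails (ice)
  T F F  ✓ satisfies all
  T F T  ✓ satisfies all
  T T F  ✗ fails (NOT ice OR NOT fog)
  T T T  ✗ fails (NOT ice OR NOT fog)
2 of the 8 rows are models.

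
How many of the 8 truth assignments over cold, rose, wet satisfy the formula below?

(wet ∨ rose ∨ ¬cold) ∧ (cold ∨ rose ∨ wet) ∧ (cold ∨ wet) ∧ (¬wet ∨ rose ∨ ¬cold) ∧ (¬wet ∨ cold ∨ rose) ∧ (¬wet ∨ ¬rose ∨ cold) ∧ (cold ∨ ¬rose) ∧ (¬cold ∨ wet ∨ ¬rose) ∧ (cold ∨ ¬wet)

1

There are 2^3 = 8 truth assignments over (cold, rose, wet).
Check each against the 9 clauses (columns in the order cold, rose, wet):
  F F F  ✗ fails (cold ∨ rose ∨ wet)
  F F T  ✗ fails (¬wet ∨ cold ∨ rose)
  F T F  ✗ fails (cold ∨ wet)
  F T T  ✗ fails (¬wet ∨ ¬rose ∨ cold)
  T F F  ✗ fails (wet ∨ rose ∨ ¬cold)
  T F T  ✗ fails (¬wet ∨ rose ∨ ¬cold)
  T T F  ✗ fails (¬cold ∨ wet ∨ ¬rose)
  T T T  ✓ satisfies all
1 of the 8 rows is a model.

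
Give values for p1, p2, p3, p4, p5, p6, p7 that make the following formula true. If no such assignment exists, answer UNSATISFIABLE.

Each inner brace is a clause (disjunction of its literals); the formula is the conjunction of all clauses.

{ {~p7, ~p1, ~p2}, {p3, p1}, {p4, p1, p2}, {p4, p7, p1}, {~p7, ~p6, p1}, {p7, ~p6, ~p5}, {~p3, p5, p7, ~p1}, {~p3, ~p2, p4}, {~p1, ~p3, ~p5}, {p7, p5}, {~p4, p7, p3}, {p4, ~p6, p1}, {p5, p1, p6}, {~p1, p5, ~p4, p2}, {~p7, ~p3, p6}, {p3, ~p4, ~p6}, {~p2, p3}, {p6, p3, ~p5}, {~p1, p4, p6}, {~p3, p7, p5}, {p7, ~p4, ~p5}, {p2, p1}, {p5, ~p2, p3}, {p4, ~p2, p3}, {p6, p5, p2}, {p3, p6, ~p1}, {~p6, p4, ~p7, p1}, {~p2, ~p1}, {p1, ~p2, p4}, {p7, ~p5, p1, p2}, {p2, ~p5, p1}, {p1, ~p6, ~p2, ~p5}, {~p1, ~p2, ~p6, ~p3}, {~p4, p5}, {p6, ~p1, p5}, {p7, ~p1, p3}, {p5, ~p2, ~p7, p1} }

Suppose p3 = 0.
Unit clause (p1) forces p1 = 1.
Unit clause (~p2) forces p2 = 0.
Unit clause (p6) forces p6 = 1.
Unit clause (~p4) forces p4 = 0.
Unit clause (p7) forces p7 = 1.
Every clause is now satisfied; p5 is unconstrained.

p1: 1, p2: 0, p3: 0, p4: 0, p5: 1, p6: 1, p7: 1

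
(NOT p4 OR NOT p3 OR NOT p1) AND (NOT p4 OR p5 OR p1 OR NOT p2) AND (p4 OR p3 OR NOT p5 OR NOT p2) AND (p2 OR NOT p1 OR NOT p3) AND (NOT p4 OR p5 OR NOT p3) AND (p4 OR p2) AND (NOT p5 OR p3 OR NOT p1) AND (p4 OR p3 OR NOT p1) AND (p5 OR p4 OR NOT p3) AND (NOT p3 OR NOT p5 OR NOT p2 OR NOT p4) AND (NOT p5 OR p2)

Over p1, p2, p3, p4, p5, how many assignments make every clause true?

There are 2^5 = 32 truth assignments over (p1, p2, p3, p4, p5).
Split on p4. With p4 = true, the clauses containing p4 are satisfied and NOT p4 drops from the rest; 4 of the 2^4 = 16 assignments to the other variables satisfy what remains.
With p4 = false, by the same count on the reduced clause set, 3 assignments work.
Total: 4 + 3 = 7.

7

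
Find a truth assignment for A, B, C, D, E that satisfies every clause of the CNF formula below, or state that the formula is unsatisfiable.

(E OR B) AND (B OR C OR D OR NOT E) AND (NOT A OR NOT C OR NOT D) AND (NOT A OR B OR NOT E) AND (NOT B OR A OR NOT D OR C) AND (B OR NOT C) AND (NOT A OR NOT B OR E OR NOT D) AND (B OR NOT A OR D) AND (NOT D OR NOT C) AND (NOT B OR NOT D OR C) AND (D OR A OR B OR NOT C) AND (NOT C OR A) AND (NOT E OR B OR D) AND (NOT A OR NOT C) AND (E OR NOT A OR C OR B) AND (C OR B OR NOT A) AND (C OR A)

A: true; B: true; C: false; D: false; E: false

Try E = false.
Unit clause (B) forces B = true.
Try A = true.
Unit clause (NOT D) forces D = false.
Unit clause (NOT C) forces C = false.
This assignment satisfies each clause.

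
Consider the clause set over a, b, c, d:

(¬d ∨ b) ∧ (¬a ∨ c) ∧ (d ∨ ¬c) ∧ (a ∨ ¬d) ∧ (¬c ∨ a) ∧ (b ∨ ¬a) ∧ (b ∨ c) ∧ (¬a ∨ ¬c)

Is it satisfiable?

Yes

Try d = False.
Unit clause (¬c) forces c = False.
Unit clause (¬a) forces a = False.
Unit clause (b) forces b = True.
All clauses are satisfied.
A satisfying assignment: a=False, b=True, c=False, d=False.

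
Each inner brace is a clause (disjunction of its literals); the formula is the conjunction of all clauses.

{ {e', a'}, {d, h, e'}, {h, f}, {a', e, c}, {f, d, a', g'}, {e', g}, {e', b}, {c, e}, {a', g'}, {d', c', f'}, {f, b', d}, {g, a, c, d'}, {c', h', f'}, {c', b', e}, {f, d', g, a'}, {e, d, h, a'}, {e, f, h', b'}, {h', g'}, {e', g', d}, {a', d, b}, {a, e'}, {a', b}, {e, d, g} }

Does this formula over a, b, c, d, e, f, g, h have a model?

Yes, satisfiable

Try e = 0.
(c) alone gives c = 1.
(b') alone gives b = 0.
(a') alone gives a = 0.
Try h = 0.
(f) alone gives f = 1.
(d') alone gives d = 0.
(g) alone gives g = 1.
Every clause now holds.
A satisfying assignment: a ↦ 0,  b ↦ 0,  c ↦ 1,  d ↦ 0,  e ↦ 0,  f ↦ 1,  g ↦ 1,  h ↦ 0.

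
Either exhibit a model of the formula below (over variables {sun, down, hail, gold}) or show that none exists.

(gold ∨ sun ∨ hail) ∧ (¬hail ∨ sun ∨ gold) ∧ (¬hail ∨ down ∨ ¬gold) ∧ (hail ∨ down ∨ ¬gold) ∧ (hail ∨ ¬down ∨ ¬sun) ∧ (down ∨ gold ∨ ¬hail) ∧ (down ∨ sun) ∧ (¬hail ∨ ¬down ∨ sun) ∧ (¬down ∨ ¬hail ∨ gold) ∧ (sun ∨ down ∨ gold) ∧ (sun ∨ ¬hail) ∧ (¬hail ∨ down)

sun ↦ True, down ↦ False, hail ↦ False, gold ↦ False

Branch on down: set down = False.
From the singleton clause (sun), sun = True.
From the singleton clause (¬hail), hail = False.
From the singleton clause (¬gold), gold = False.
Every clause now holds.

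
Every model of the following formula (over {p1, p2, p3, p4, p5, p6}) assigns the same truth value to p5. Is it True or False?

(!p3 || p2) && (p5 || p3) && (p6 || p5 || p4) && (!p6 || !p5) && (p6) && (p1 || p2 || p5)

False

Suppose p5 = true.
The clause (!p6) is unit, so p6 = false.
That conflicts with the unit clause (p6).
So every satisfying assignment has p5 = False.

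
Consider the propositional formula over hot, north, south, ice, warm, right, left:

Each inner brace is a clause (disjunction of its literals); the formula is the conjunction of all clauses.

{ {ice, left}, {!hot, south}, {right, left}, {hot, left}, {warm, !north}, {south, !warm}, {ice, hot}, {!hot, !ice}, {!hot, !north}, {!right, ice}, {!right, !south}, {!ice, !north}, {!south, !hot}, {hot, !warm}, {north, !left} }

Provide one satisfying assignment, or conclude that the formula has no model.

UNSATISFIABLE

Try ice = true.
The clause (!hot) is unit, so hot = false.
The clause (left) is unit, so left = true.
The clause (!north) is unit, so north = false.
But (north) is also a unit clause — contradiction.
That branch fails; take ice = false instead.
The clause (left) is unit, so left = true.
The clause (hot) is unit, so hot = true.
The clause (south) is unit, so south = true.
But (!south) is also a unit clause — contradiction.
Both values of ice lead to a conflict.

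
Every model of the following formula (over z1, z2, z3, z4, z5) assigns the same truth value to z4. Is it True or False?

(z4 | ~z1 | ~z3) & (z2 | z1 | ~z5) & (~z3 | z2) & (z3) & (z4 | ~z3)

True

Suppose z4 = 0.
Unit clause (z3) forces z3 = 1.
That conflicts with the unit clause (~z3).
So every satisfying assignment has z4 = True.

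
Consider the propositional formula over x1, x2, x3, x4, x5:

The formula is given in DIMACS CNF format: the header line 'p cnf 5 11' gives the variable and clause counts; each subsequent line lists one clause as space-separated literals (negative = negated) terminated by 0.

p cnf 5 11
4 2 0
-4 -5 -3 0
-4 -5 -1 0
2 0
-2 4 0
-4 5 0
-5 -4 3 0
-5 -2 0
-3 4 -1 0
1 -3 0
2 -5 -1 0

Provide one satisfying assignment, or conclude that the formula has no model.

UNSATISFIABLE

(x2) alone gives x2 = True.
(x4) alone gives x4 = True.
(x5) alone gives x5 = True.
But (¬x5) is also a unit clause — contradiction.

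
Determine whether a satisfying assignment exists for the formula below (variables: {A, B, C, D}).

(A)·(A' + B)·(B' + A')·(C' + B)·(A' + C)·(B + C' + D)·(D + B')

From the singleton clause (A), A = 1.
From the singleton clause (B), B = 1.
Now (B') is unsatisfied and unit — conflict.
No assignment satisfies every clause.

Unsatisfiable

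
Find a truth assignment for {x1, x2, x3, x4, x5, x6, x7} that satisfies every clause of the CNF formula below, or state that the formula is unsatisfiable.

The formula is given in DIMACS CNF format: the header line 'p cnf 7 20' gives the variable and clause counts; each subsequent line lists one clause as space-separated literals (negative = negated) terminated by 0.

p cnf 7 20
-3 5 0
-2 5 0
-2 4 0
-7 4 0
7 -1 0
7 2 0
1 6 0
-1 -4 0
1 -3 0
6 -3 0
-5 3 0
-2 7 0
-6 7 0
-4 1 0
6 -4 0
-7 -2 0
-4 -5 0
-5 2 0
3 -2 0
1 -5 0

UNSATISFIABLE

Case x3 = False:
(¬x5) alone gives x5 = False.
(¬x2) alone gives x2 = False.
(x7) alone gives x7 = True.
(x4) alone gives x4 = True.
(¬x1) alone gives x1 = False.
But (x1) is also a unit clause — contradiction.
Undo x3 and try x3 = True.
(x5) alone gives x5 = True.
(x1) alone gives x1 = True.
(x7) alone gives x7 = True.
(x4) alone gives x4 = True.
But (¬x4) is also a unit clause — contradiction.
Both values of x3 lead to a conflict.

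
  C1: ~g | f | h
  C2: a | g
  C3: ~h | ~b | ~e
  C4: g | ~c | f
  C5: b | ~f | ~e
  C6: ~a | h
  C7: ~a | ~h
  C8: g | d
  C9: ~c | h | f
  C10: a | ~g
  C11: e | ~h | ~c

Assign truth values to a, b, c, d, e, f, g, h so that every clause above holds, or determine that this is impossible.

UNSATISFIABLE

Branch on a: set a = 1.
The clause (h) is unit, so h = 1.
But (~h) is also a unit clause — contradiction.
That branch fails; take a = 0 instead.
The clause (g) is unit, so g = 1.
But (~g) is also a unit clause — contradiction.
Neither a = 1 nor a = 0 works.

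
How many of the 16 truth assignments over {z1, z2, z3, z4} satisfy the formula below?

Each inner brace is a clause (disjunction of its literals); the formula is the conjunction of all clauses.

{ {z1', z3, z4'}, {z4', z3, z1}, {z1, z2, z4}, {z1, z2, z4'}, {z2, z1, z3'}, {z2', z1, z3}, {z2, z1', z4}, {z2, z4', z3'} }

There are 2^4 = 16 truth assignments over (z1, z2, z3, z4).
Split on z2. With z2 = 1, the clauses containing z2 are satisfied and z2' drops from the rest; 5 of the 2^3 = 8 assignments to the other variables satisfy what remains.
With z2 = 0, by the same count on the reduced clause set, 0 assignments work.
(One model: z1=F, z2=T, z3=T, z4=F.)
Total: 5 + 0 = 5.

5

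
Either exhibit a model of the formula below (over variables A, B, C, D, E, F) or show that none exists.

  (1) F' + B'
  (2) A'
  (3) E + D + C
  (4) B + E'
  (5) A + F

A: 0,  B: 0,  C: 1,  D: 0,  E: 0,  F: 1

(A') alone gives A = 0.
(F) alone gives F = 1.
(B') alone gives B = 0.
(E') alone gives E = 0.
Branch on D: set D = 0.
(C) alone gives C = 1.
Every clause now holds.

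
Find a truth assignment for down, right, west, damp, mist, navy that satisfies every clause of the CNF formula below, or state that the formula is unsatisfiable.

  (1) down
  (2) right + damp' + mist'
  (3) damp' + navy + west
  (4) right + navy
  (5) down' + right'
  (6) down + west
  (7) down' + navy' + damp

down: 1; right: 0; west: 0; damp: 1; mist: 0; navy: 1

The clause (down) is unit, so down = 1.
The clause (right') is unit, so right = 0.
The clause (navy) is unit, so navy = 1.
The clause (damp) is unit, so damp = 1.
The clause (mist') is unit, so mist = 0.
All clauses hold; west can take either value.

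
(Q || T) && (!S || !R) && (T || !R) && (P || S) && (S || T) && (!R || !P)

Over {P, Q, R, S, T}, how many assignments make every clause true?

8

There are 2^5 = 32 truth assignments over (P, Q, R, S, T).
Split on P. With P = true, the clauses containing P are satisfied and !P drops from the rest; 5 of the 2^4 = 16 assignments to the other variables satisfy what remains.
With P = false, by the same count on the reduced clause set, 3 assignments work.
Total: 5 + 3 = 8.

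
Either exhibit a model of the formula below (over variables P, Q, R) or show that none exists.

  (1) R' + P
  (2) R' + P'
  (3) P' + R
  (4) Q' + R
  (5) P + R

UNSATISFIABLE

Suppose R = 0.
From the singleton clause (P'), P = 0.
But (P) is also a unit clause — contradiction.
So R must be the other value — set R = 1.
From the singleton clause (P), P = 1.
But (P') is also a unit clause — contradiction.
Neither R = 1 nor R = 0 works.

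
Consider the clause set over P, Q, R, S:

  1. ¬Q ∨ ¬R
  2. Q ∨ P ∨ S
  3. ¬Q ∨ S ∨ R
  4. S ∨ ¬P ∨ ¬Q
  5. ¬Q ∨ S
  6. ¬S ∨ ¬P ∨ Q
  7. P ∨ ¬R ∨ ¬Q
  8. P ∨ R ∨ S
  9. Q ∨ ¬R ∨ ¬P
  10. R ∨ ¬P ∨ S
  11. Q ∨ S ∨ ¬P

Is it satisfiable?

Yes, satisfiable

Case Q = False:
Case P = False:
Unit clause (S) forces S = True.
Every clause is now satisfied; R is unconstrained.
A satisfying assignment: P=False; Q=False; R=False; S=True.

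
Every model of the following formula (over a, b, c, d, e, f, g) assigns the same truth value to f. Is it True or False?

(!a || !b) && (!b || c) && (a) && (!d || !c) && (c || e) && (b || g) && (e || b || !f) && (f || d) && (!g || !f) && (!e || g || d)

Suppose f = true.
Unit clause (a) forces a = true.
Unit clause (!b) forces b = false.
Unit clause (g) forces g = true.
Now (!g) is unsatisfied and unit — conflict.
So every satisfying assignment has f = False.

False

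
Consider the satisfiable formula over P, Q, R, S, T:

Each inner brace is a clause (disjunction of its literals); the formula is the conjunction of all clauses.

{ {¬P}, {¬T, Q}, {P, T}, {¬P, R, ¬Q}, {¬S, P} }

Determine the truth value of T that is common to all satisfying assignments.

True

Suppose T = False.
From the singleton clause (¬P), P = False.
Now (P) is unsatisfied and unit — conflict.
So every satisfying assignment has T = True.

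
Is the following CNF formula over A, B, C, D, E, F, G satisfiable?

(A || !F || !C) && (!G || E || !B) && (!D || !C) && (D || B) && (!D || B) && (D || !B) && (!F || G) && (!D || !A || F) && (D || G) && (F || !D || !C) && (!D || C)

No

Try D = false.
(B) alone gives B = true.
That conflicts with the unit clause (!B).
That branch fails; take D = true instead.
(!C) alone gives C = false.
That conflicts with the unit clause (C).
Neither D = true nor D = false works.
No assignment satisfies every clause.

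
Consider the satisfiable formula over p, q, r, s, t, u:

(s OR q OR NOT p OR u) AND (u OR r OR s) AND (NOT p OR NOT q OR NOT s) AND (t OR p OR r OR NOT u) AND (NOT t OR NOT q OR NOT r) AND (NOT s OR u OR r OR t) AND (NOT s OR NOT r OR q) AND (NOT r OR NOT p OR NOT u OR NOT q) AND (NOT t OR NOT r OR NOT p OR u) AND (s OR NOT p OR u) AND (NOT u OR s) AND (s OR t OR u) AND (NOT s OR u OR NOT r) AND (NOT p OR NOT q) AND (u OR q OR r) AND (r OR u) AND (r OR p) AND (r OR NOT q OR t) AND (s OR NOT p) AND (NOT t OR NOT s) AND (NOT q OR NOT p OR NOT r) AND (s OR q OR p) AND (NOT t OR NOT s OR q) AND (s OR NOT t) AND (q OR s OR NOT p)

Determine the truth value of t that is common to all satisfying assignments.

Suppose t = true.
From the singleton clause (NOT s), s = false.
That conflicts with the unit clause (s).
So every satisfying assignment has t = False.

False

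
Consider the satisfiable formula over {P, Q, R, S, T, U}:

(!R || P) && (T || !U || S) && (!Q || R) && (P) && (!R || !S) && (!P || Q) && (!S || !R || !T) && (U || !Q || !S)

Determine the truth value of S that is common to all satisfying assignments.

False

Suppose S = true.
(P) alone gives P = true.
(!R) alone gives R = false.
(!Q) alone gives Q = false.
That conflicts with the unit clause (Q).
So every satisfying assignment has S = False.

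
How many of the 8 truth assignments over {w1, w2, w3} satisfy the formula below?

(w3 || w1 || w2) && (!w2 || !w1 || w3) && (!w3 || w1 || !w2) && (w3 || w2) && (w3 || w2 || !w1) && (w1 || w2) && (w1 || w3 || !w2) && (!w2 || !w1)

There are 2^3 = 8 truth assignments over (w1, w2, w3).
Split on w1. With w1 = true, the clauses containing w1 are satisfied and !w1 drops from the rest; 1 of the 2^2 = 4 assignments to the other variables satisfy what remains.
With w1 = false, by the same count on the reduced clause set, 0 assignments work.
(One model: w1=T, w2=F, w3=T.)
Total: 1 + 0 = 1.

1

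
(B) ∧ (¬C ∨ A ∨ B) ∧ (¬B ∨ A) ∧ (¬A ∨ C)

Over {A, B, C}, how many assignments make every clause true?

There are 2^3 = 8 truth assignments over (A, B, C).
Check each against the 4 clauses (columns in the order A, B, C):
  F F F  ✗ fails (B)
  F F T  ✗ fails (B)
  F T F  ✗ fails (¬B ∨ A)
  F T T  ✗ fails (¬B ∨ A)
  T F F  ✗ fails (B)
  T F T  ✗ fails (B)
  T T F  ✗ fails (¬A ∨ C)
  T T T  ✓ satisfies all
1 of the 8 rows is a model.

1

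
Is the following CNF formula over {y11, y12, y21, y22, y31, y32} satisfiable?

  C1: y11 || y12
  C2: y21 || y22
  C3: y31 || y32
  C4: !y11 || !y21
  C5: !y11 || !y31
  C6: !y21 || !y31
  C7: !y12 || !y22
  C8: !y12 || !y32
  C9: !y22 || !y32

Branch on y11: set y11 = true.
Unit clause (!y21) forces y21 = false.
Unit clause (y22) forces y22 = true.
Unit clause (!y31) forces y31 = false.
Unit clause (y32) forces y32 = true.
That conflicts with the unit clause (!y32).
That branch fails; take y11 = false instead.
Unit clause (y12) forces y12 = true.
Unit clause (!y22) forces y22 = false.
Unit clause (y21) forces y21 = true.
Unit clause (!y31) forces y31 = false.
Unit clause (y32) forces y32 = true.
That conflicts with the unit clause (!y32).
Both values of y11 lead to a conflict.
No assignment satisfies every clause.

Unsatisfiable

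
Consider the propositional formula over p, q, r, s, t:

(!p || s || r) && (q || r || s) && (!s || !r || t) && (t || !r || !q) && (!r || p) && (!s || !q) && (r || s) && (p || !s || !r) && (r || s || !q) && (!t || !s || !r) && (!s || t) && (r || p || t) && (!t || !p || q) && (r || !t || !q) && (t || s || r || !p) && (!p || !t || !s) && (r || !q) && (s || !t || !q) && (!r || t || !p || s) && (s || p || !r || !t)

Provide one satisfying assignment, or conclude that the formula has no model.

Branch on r: set r = false.
Unit clause (s) forces s = true.
Unit clause (!q) forces q = false.
Unit clause (t) forces t = true.
Unit clause (!p) forces p = false.
All clauses are satisfied.

p ↦ false, q ↦ false, r ↦ false, s ↦ true, t ↦ true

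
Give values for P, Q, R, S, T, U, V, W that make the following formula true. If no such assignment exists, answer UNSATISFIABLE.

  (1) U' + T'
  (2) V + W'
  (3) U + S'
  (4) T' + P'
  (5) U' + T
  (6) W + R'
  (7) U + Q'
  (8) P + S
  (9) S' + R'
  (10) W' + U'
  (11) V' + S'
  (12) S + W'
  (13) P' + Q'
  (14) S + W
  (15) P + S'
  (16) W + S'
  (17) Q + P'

UNSATISFIABLE

Try U = 0.
From the singleton clause (S'), S = 0.
From the singleton clause (Q'), Q = 0.
From the singleton clause (P), P = 1.
That conflicts with the unit clause (P').
So U must be the other value — set U = 1.
From the singleton clause (T'), T = 0.
That conflicts with the unit clause (T).
Neither U = 1 nor U = 0 works.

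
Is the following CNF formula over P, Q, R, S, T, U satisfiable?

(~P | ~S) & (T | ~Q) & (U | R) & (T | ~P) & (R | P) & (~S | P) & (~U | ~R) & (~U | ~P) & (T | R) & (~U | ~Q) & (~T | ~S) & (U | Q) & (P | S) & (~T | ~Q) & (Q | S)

Unsatisfiable

Branch on P: set P = 0.
From the singleton clause (R), R = 1.
From the singleton clause (~S), S = 0.
That conflicts with the unit clause (S).
That branch fails; take P = 1 instead.
From the singleton clause (~S), S = 0.
From the singleton clause (T), T = 1.
From the singleton clause (~U), U = 0.
From the singleton clause (R), R = 1.
From the singleton clause (Q), Q = 1.
That conflicts with the unit clause (~Q).
Neither P = 1 nor P = 0 works.
No assignment satisfies every clause.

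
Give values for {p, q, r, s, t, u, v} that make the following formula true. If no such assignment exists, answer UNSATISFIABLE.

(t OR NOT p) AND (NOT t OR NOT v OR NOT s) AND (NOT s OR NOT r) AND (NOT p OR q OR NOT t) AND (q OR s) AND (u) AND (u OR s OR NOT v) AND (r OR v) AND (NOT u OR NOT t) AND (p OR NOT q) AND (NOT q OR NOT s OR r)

The clause (u) is unit, so u = true.
The clause (NOT t) is unit, so t = false.
The clause (NOT p) is unit, so p = false.
The clause (NOT q) is unit, so q = false.
The clause (s) is unit, so s = true.
The clause (NOT r) is unit, so r = false.
The clause (v) is unit, so v = true.
All clauses are satisfied.

p ↦ false,  q ↦ false,  r ↦ false,  s ↦ true,  t ↦ false,  u ↦ true,  v ↦ true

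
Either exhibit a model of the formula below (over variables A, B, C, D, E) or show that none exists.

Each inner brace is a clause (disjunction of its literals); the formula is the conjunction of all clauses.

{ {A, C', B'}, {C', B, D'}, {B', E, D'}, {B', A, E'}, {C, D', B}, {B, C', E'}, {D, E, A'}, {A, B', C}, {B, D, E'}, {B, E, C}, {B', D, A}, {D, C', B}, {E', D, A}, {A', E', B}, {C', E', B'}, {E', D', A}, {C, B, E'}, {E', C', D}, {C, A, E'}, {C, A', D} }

A ↦ 1, B ↦ 1, C ↦ 0, D ↦ 1, E ↦ 1

Branch on A: set A = 1.
Branch on D: set D = 1.
Branch on C: set C = 0.
The clause (B) is unit, so B = 1.
The clause (E) is unit, so E = 1.
This assignment satisfies each clause.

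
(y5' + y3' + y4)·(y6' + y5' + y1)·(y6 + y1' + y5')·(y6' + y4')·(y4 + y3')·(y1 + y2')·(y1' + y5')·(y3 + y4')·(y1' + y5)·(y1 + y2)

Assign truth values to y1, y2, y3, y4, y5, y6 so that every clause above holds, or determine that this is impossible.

Case y6 = 0:
Case y1 = 0:
(y2') alone gives y2 = 0.
Now (y2) is unsatisfied and unit — conflict.
Backtrack on y1: now try y1 = 1.
(y5') alone gives y5 = 0.
Now (y5) is unsatisfied and unit — conflict.
Neither y1 = 1 nor y1 = 0 works.
Backtrack on y6: now try y6 = 1.
(y4') alone gives y4 = 0.
(y3') alone gives y3 = 0.
Case y5 = 0:
(y1') alone gives y1 = 0.
(y2') alone gives y2 = 0.
Now (y2) is unsatisfied and unit — conflict.
Backtrack on y5: now try y5 = 1.
(y1) alone gives y1 = 1.
Now (y1') is unsatisfied and unit — conflict.
Neither y5 = 1 nor y5 = 0 works.
Neither y6 = 1 nor y6 = 0 works.

UNSATISFIABLE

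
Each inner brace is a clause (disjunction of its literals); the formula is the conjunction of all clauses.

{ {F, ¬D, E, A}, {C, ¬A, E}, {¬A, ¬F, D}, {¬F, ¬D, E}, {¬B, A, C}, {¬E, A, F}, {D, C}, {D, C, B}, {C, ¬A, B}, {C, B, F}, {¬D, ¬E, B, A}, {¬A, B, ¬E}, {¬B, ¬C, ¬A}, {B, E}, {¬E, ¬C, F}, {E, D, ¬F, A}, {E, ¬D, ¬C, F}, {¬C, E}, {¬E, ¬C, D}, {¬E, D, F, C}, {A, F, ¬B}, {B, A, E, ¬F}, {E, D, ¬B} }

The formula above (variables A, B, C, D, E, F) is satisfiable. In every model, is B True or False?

Suppose B = False.
(E) alone gives E = True.
(¬A) alone gives A = False.
(F) alone gives F = True.
(¬D) alone gives D = False.
(C) alone gives C = True.
That conflicts with the unit clause (¬C).
So every satisfying assignment has B = True.

True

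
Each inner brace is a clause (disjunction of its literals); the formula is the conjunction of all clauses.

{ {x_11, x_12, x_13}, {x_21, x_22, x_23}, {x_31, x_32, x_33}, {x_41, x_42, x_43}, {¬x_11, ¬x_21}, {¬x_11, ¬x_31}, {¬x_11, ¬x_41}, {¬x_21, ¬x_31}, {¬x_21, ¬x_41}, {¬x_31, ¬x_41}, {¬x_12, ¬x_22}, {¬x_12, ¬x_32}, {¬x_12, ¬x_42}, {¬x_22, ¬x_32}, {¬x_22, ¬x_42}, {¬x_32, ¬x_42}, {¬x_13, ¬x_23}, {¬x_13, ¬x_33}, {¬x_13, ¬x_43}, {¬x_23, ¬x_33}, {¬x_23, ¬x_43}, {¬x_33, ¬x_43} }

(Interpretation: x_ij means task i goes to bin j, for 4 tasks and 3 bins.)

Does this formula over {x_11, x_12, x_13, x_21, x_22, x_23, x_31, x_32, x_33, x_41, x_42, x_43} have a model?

Suppose x_11 = False.
Suppose x_12 = True.
(¬x_22) alone gives x_22 = False.
(¬x_32) alone gives x_32 = False.
(¬x_42) alone gives x_42 = False.
Suppose x_21 = True.
(¬x_31) alone gives x_31 = False.
(x_33) alone gives x_33 = True.
(¬x_41) alone gives x_41 = False.
(x_43) alone gives x_43 = True.
Now (¬x_43) is unsatisfied and unit — conflict.
Undo x_21 and try x_21 = False.
(x_23) alone gives x_23 = True.
(¬x_13) alone gives x_13 = False.
(¬x_33) alone gives x_33 = False.
(x_31) alone gives x_31 = True.
(¬x_41) alone gives x_41 = False.
(x_43) alone gives x_43 = True.
Now (¬x_43) is unsatisfied and unit — conflict.
Either choice for x_21 ends in contradiction.
Undo x_12 and try x_12 = False.
(x_13) alone gives x_13 = True.
(¬x_23) alone gives x_23 = False.
(¬x_33) alone gives x_33 = False.
(¬x_43) alone gives x_43 = False.
Suppose x_21 = True.
(¬x_31) alone gives x_31 = False.
(x_32) alone gives x_32 = True.
(¬x_41) alone gives x_41 = False.
(x_42) alone gives x_42 = True.
Now (¬x_42) is unsatisfied and unit — conflict.
Undo x_21 and try x_21 = False.
(x_22) alone gives x_22 = True.
(¬x_32) alone gives x_32 = False.
(x_31) alone gives x_31 = True.
(¬x_41) alone gives x_41 = False.
(x_42) alone gives x_42 = True.
Now (¬x_42) is unsatisfied and unit — conflict.
Either choice for x_21 ends in contradiction.
Either choice for x_12 ends in contradiction.
Undo x_11 and try x_11 = True.
(¬x_21) alone gives x_21 = False.
(¬x_31) alone gives x_31 = False.
(¬x_41) alone gives x_41 = False.
Suppose x_22 = True.
(¬x_12) alone gives x_12 = False.
(¬x_32) alone gives x_32 = False.
(x_33) alone gives x_33 = True.
(¬x_42) alone gives x_42 = False.
(x_43) alone gives x_43 = True.
Now (¬x_43) is unsatisfied and unit — conflict.
Undo x_22 and try x_22 = False.
(x_23) alone gives x_23 = True.
(¬x_13) alone gives x_13 = False.
(¬x_33) alone gives x_33 = False.
(x_32) alone gives x_32 = True.
(¬x_12) alone gives x_12 = False.
(¬x_42) alone gives x_42 = False.
(x_43) alone gives x_43 = True.
Now (¬x_43) is unsatisfied and unit — conflict.
Either choice for x_22 ends in contradiction.
Either choice for x_11 ends in contradiction.
No assignment satisfies every clause.

No, unsatisfiable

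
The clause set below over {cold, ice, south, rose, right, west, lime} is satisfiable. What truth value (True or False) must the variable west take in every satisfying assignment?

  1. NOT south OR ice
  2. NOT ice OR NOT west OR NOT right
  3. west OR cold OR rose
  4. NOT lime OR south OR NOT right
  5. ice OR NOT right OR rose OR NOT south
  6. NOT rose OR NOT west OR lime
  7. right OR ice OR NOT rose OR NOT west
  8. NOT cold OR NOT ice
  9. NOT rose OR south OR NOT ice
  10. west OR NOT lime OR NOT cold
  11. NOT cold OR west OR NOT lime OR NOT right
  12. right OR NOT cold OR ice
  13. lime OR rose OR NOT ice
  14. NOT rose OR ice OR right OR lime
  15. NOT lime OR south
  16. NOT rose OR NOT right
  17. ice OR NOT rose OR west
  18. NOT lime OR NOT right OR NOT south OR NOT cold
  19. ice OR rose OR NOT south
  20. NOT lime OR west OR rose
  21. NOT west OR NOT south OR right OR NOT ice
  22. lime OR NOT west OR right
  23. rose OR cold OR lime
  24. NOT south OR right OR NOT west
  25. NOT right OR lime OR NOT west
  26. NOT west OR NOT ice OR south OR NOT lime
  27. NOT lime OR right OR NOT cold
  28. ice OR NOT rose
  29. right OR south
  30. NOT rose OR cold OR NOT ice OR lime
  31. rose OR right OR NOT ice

Suppose west = true.
Try south = false.
(NOT lime) alone gives lime = false.
(NOT rose) alone gives rose = false.
(NOT ice) alone gives ice = false.
(right) alone gives right = true.
Now (NOT right) is unsatisfied and unit — conflict.
So south must be the other value — set south = true.
(ice) alone gives ice = true.
(NOT right) alone gives right = false.
Now (right) is unsatisfied and unit — conflict.
Both values of south lead to a conflict.
So every satisfying assignment has west = False.

False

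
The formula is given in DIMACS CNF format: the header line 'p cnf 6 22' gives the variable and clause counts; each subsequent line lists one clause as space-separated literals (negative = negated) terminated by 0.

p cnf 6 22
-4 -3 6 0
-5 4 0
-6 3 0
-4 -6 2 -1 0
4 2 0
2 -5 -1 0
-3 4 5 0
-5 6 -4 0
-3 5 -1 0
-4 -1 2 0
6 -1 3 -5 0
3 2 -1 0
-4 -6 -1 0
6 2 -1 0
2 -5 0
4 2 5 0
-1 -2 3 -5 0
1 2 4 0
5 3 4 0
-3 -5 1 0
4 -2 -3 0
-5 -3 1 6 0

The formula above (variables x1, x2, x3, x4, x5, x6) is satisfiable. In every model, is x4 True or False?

True

Suppose x4 = False.
From the singleton clause (¬x5), x5 = False.
From the singleton clause (x2), x2 = True.
From the singleton clause (¬x3), x3 = False.
Now (x3) is unsatisfied and unit — conflict.
So every satisfying assignment has x4 = True.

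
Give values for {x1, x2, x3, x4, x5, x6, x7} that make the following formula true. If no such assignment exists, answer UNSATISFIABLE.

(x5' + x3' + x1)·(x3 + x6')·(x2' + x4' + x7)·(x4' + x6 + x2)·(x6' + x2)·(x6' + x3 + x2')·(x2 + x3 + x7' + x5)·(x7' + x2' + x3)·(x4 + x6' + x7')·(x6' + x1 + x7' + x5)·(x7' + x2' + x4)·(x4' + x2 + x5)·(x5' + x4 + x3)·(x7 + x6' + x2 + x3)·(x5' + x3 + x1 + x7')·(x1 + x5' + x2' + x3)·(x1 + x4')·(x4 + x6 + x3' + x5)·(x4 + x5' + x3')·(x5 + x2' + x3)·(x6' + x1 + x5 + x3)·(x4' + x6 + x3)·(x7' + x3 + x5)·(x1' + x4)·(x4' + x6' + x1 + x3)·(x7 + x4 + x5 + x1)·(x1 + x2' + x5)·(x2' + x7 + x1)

Branch on x3: set x3 = 1.
Branch on x5: set x5 = 0.
Branch on x6: set x6 = 1.
The clause (x2) is unit, so x2 = 1.
The clause (x1) is unit, so x1 = 1.
The clause (x4) is unit, so x4 = 1.
The clause (x7) is unit, so x7 = 1.
Every clause now holds.

x1=1, x2=1, x3=1, x4=1, x5=0, x6=1, x7=1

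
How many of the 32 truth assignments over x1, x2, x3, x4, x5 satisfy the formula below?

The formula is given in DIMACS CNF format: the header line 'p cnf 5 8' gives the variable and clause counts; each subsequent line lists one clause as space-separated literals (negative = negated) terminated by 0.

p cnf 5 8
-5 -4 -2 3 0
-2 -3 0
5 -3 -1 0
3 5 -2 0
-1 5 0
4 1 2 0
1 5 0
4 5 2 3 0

8

There are 2^5 = 32 truth assignments over (x1, x2, x3, x4, x5).
Split on x1. With x1 = True, the clauses containing x1 are satisfied and ¬x1 drops from the rest; 5 of the 2^4 = 16 assignments to the other variables satisfy what remains.
With x1 = False, by the same count on the reduced clause set, 3 assignments work.
(One model: x1=F, x2=F, x3=F, x4=T, x5=T.)
Total: 5 + 3 = 8.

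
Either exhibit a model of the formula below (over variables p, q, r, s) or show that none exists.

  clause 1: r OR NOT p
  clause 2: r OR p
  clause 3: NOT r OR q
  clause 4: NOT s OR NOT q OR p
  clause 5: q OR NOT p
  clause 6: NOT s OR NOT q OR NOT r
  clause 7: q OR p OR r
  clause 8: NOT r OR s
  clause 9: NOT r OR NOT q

Suppose r = true.
The clause (q) is unit, so q = true.
That conflicts with the unit clause (NOT q).
Undo r and try r = false.
The clause (NOT p) is unit, so p = false.
That conflicts with the unit clause (p).
Both values of r lead to a conflict.

UNSATISFIABLE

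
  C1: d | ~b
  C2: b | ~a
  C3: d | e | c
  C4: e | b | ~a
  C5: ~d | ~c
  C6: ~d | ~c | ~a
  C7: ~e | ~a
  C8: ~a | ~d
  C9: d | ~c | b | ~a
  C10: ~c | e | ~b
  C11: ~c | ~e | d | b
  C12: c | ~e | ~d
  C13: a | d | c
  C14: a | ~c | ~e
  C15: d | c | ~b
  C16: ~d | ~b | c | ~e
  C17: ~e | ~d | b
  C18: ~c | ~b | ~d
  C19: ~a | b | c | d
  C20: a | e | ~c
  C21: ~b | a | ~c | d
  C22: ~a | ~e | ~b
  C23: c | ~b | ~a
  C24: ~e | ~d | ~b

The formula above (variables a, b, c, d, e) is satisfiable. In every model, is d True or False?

Suppose d = 0.
From the singleton clause (~b), b = 0.
From the singleton clause (~a), a = 0.
From the singleton clause (c), c = 1.
From the singleton clause (~e), e = 0.
That conflicts with the unit clause (e).
So every satisfying assignment has d = True.

True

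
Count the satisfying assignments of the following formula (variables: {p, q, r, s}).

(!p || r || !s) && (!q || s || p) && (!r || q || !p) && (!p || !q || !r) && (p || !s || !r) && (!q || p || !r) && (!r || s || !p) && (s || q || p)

There are 2^4 = 16 truth assignments over (p, q, r, s).
Split on r. With r = true, the clauses containing r are satisfied and !r drops from the rest; 0 of the 2^3 = 8 assignments to the other variables satisfy what remains.
With r = false, by the same count on the reduced clause set, 4 assignments work.
Total: 0 + 4 = 4.

4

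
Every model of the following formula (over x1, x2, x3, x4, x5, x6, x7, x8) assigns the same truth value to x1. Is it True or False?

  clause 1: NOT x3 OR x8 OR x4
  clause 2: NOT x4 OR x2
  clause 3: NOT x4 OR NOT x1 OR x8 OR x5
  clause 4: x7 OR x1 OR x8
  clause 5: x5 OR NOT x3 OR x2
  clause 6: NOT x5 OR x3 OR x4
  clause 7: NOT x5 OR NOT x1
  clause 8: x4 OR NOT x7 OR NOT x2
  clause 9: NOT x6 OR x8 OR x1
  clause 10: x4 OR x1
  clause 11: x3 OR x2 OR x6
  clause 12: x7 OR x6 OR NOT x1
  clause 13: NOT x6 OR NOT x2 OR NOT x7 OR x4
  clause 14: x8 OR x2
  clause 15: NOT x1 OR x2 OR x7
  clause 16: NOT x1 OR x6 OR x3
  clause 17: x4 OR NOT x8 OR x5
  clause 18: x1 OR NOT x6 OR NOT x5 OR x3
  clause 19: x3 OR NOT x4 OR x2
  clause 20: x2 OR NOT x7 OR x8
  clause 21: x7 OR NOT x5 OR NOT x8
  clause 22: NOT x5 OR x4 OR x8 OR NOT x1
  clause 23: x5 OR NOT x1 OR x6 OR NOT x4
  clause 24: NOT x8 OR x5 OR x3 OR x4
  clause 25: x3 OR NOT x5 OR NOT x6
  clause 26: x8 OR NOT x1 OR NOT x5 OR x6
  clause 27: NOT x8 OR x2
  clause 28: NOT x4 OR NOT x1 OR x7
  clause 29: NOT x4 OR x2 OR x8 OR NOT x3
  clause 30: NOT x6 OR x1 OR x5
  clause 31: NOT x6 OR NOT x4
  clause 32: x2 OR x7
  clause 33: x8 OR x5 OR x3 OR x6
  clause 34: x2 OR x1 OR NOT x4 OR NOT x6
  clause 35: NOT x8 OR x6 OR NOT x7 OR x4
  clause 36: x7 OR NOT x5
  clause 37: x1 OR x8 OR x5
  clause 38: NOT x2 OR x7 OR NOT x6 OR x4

Suppose x1 = true.
The clause (NOT x5) is unit, so x5 = false.
Try x4 = false.
The clause (NOT x8) is unit, so x8 = false.
The clause (NOT x3) is unit, so x3 = false.
The clause (x2) is unit, so x2 = true.
The clause (NOT x7) is unit, so x7 = false.
The clause (x6) is unit, so x6 = true.
Now (NOT x6) is unsatisfied and unit — conflict.
Backtrack on x4: now try x4 = true.
The clause (x2) is unit, so x2 = true.
The clause (x8) is unit, so x8 = true.
The clause (x6) is unit, so x6 = true.
Now (NOT x6) is unsatisfied and unit — conflict.
Both values of x4 lead to a conflict.
So every satisfying assignment has x1 = False.

False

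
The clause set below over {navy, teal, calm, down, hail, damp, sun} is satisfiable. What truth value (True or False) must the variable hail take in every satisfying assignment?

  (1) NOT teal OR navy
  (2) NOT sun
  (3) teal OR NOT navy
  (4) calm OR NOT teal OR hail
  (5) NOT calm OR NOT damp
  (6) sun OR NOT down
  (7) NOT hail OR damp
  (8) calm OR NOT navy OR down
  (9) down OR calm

False

Suppose hail = true.
The clause (NOT sun) is unit, so sun = false.
The clause (NOT down) is unit, so down = false.
The clause (damp) is unit, so damp = true.
The clause (NOT calm) is unit, so calm = false.
That conflicts with the unit clause (calm).
So every satisfying assignment has hail = False.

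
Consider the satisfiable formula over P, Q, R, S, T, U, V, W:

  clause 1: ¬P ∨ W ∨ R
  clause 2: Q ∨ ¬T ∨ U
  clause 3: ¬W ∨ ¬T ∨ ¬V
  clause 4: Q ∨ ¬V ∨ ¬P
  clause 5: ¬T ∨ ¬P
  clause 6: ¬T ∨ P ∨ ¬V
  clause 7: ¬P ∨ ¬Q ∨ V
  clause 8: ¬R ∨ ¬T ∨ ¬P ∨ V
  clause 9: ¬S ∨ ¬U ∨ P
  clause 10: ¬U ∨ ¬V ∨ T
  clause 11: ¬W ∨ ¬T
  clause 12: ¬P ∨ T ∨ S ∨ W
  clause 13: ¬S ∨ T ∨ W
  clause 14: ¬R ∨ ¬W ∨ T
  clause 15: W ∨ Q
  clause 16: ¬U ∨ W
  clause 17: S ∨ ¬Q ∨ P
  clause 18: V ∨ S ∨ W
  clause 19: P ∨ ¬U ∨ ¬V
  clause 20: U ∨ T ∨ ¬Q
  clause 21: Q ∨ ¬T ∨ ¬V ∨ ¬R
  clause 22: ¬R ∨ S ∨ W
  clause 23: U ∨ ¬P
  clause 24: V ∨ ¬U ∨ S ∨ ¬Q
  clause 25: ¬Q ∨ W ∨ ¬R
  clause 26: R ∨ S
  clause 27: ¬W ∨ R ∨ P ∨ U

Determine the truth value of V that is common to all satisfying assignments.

False

Suppose V = True.
Try W = False.
(Q) alone gives Q = True.
(¬U) alone gives U = False.
(T) alone gives T = True.
(¬P) alone gives P = False.
Now (P) is unsatisfied and unit — conflict.
That branch fails; take W = True instead.
(¬T) alone gives T = False.
(¬U) alone gives U = False.
(¬R) alone gives R = False.
(¬Q) alone gives Q = False.
(¬P) alone gives P = False.
Now (P) is unsatisfied and unit — conflict.
Neither W = True nor W = False works.
So every satisfying assignment has V = False.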